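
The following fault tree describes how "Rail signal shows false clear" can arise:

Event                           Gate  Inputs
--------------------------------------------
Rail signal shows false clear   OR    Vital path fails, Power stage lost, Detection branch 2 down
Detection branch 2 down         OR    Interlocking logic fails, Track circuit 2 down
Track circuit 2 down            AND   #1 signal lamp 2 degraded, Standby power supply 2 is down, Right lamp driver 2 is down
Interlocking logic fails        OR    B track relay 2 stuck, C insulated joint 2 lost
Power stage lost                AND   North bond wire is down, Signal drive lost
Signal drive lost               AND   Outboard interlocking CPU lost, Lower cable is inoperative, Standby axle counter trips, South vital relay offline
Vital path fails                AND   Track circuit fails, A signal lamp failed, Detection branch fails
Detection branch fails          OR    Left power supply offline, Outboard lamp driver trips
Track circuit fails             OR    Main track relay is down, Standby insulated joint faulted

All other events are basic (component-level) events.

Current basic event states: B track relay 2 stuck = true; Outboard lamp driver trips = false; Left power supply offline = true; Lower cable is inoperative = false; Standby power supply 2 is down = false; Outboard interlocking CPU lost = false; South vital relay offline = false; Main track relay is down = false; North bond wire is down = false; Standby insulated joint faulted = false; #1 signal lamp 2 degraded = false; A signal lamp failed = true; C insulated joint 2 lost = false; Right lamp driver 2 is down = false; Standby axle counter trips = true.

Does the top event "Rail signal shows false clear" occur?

Track circuit fails [OR]: Main track relay is down=not, Standby insulated joint faulted=not → no input occurs → does not occur.
Detection branch fails [OR]: Left power supply offline=occurs, Outboard lamp driver trips=not → at least one input occurs → occurs.
Vital path fails [AND]: Track circuit fails=not, A signal lamp failed=occurs, Detection branch fails=occurs → not all inputs occur → does not occur.
Signal drive lost [AND]: Outboard interlocking CPU lost=not, Lower cable is inoperative=not, Standby axle counter trips=occurs, South vital relay offline=not → not all inputs occur → does not occur.
Power stage lost [AND]: North bond wire is down=not, Signal drive lost=not → not all inputs occur → does not occur.
Interlocking logic fails [OR]: B track relay 2 stuck=occurs, C insulated joint 2 lost=not → at least one input occurs → occurs.
Track circuit 2 down [AND]: #1 signal lamp 2 degraded=not, Standby power supply 2 is down=not, Right lamp driver 2 is down=not → not all inputs occur → does not occur.
Detection branch 2 down [OR]: Interlocking logic fails=occurs, Track circuit 2 down=not → at least one input occurs → occurs.
Rail signal shows false clear [OR]: Vital path fails=not, Power stage lost=not, Detection branch 2 down=occurs → at least one input occurs → occurs.

Yes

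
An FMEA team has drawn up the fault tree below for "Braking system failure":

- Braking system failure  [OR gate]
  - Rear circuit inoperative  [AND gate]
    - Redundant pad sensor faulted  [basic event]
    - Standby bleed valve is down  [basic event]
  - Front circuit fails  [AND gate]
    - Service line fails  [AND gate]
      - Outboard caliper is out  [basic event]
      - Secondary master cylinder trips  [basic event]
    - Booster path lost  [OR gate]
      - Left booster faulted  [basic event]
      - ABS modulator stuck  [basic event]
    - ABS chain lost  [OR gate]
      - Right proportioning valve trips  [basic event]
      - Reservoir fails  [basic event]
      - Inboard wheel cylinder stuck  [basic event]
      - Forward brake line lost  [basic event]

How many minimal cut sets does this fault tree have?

Rear circuit inoperative [AND]: one cut set from each child combined → 1 × 1 = 1 cut set(s).
Service line fails [AND]: one cut set from each child combined → 1 × 1 = 1 cut set(s).
Booster path lost [OR]: union of children's cut sets → 2 cut set(s).
ABS chain lost [OR]: union of children's cut sets → 4 cut set(s).
Front circuit fails [AND]: one cut set from each child combined → 1 × 2 × 4 = 8 cut set(s).
Braking system failure [OR]: union of children's cut sets → 9 cut set(s).
Minimal cut sets: {Redundant pad sensor faulted, Standby bleed valve is down}; {Left booster faulted, Outboard caliper is out, Right proportioning valve trips, Secondary master cylinder trips}; {Left booster faulted, Outboard caliper is out, Reservoir fails, Secondary master cylinder trips}; {Inboard wheel cylinder stuck, Left booster faulted, Outboard caliper is out, Secondary master cylinder trips}; {Forward brake line lost, Left booster faulted, Outboard caliper is out, Secondary master cylinder trips}; {ABS modulator stuck, Outboard caliper is out, Right proportioning valve trips, Secondary master cylinder trips}; {ABS modulator stuck, Outboard caliper is out, Reservoir fails, Secondary master cylinder trips}; {ABS modulator stuck, Inboard wheel cylinder stuck, Outboard caliper is out, Secondary master cylinder trips}; {ABS modulator stuck, Forward brake line lost, Outboard caliper is out, Secondary master cylinder trips}.

9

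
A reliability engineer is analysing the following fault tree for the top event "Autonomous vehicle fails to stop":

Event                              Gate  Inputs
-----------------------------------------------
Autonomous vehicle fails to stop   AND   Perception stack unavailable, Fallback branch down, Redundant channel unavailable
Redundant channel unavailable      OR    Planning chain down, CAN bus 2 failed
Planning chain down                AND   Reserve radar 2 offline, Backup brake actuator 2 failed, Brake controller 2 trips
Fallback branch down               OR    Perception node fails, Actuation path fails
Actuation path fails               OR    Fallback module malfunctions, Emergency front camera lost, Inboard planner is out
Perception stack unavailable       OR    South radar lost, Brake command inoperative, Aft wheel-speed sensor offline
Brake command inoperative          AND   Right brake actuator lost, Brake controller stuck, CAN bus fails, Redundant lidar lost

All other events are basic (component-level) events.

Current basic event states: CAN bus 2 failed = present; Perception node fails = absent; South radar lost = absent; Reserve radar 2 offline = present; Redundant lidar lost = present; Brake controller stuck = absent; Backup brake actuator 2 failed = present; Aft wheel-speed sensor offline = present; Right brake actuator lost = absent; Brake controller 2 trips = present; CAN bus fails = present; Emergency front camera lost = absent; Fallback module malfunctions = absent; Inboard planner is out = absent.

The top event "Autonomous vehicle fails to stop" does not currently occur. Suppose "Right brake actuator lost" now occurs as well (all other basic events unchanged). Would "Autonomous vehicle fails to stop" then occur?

No

Counterfactual: set "Right brake actuator lost" to occurred.
Brake command inoperative [AND]: Right brake actuator lost=occurs, Brake controller stuck=not, CAN bus fails=occurs, Redundant lidar lost=occurs → not all inputs occur → does not occur.
Perception stack unavailable [OR]: South radar lost=not, Brake command inoperative=not, Aft wheel-speed sensor offline=occurs → at least one input occurs → occurs.
Actuation path fails [OR]: Fallback module malfunctions=not, Emergency front camera lost=not, Inboard planner is out=not → no input occurs → does not occur.
Fallback branch down [OR]: Perception node fails=not, Actuation path fails=not → no input occurs → does not occur.
Planning chain down [AND]: Reserve radar 2 offline=occurs, Backup brake actuator 2 failed=occurs, Brake controller 2 trips=occurs → all inputs occur → occurs.
Redundant channel unavailable [OR]: Planning chain down=occurs, CAN bus 2 failed=occurs → at least one input occurs → occurs.
Autonomous vehicle fails to stop [AND]: Perception stack unavailable=occurs, Fallback branch down=not, Redundant channel unavailable=occurs → not all inputs occur → does not occur.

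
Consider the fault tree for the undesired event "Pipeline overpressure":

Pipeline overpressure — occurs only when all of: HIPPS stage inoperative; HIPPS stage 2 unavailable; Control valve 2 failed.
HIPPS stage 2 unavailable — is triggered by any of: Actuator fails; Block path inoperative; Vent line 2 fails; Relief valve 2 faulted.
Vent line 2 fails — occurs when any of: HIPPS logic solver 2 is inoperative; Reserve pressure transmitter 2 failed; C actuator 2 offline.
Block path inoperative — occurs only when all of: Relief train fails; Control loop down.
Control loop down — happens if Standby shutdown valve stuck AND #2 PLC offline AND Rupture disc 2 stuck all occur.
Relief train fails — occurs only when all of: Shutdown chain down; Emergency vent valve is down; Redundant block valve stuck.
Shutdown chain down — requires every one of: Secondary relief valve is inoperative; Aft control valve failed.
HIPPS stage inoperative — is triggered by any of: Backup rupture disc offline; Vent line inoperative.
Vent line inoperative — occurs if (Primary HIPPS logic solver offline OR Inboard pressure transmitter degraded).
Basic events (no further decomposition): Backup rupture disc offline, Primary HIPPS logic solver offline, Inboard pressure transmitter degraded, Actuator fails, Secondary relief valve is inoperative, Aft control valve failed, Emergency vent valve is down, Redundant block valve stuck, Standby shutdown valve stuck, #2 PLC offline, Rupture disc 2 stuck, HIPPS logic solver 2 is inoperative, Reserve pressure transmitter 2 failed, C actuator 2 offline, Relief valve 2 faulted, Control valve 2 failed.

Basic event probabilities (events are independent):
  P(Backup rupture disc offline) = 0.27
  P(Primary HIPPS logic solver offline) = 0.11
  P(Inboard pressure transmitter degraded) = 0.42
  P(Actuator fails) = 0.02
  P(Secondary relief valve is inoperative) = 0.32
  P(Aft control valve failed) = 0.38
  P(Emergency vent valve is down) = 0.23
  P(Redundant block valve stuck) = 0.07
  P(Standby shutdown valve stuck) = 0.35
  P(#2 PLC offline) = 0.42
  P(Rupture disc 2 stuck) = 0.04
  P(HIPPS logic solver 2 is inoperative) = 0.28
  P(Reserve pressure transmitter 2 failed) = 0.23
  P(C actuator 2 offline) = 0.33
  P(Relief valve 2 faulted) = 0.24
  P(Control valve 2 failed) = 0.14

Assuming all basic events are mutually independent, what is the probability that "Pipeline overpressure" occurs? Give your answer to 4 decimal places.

0.0631

P(Vent line inoperative) [OR] = 1 − (1−0.11) × (1−0.42) = 0.483800
P(HIPPS stage inoperative) [OR] = 1 − (1−0.27) × (1−0.483800) = 0.623174
P(Shutdown chain down) [AND] = 0.32 × 0.38 = 0.121600
P(Relief train fails) [AND] = 0.121600 × 0.23 × 0.07 = 0.001958
P(Control loop down) [AND] = 0.35 × 0.42 × 0.04 = 0.005880
P(Block path inoperative) [AND] = 0.001958 × 0.005880 = 0.000012
P(Vent line 2 fails) [OR] = 1 − (1−0.28) × (1−0.23) × (1−0.33) = 0.628552
P(HIPPS stage 2 unavailable) [OR] = 1 − (1−0.02) × (1−0.000012) × (1−0.628552) × (1−0.24) = 0.723349
P(Pipeline overpressure) [AND] = 0.623174 × 0.723349 × 0.14 = 0.063108
Rounded to 4 decimal places: P(Pipeline overpressure) ≈ 0.0631.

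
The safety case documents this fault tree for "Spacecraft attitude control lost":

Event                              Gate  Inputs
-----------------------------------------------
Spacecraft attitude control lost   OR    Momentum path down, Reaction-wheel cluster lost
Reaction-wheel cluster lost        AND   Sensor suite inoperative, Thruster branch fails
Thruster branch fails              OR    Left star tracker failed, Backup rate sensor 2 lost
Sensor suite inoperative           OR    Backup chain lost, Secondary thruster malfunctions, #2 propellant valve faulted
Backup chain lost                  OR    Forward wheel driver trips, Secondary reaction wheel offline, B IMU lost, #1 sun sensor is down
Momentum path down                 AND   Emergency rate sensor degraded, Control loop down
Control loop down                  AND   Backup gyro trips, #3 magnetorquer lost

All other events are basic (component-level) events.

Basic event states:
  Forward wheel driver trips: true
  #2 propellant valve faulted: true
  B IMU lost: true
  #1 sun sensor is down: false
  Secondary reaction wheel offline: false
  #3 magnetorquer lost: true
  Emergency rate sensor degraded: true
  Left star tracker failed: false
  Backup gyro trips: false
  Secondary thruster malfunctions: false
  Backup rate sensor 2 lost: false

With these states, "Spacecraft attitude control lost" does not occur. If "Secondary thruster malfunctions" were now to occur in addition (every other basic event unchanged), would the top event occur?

No

Counterfactual: set "Secondary thruster malfunctions" to occurred.
Control loop down [AND]: Backup gyro trips=not, #3 magnetorquer lost=occurs → not all inputs occur → does not occur.
Momentum path down [AND]: Emergency rate sensor degraded=occurs, Control loop down=not → not all inputs occur → does not occur.
Backup chain lost [OR]: Forward wheel driver trips=occurs, Secondary reaction wheel offline=not, B IMU lost=occurs, #1 sun sensor is down=not → at least one input occurs → occurs.
Sensor suite inoperative [OR]: Backup chain lost=occurs, Secondary thruster malfunctions=occurs, #2 propellant valve faulted=occurs → at least one input occurs → occurs.
Thruster branch fails [OR]: Left star tracker failed=not, Backup rate sensor 2 lost=not → no input occurs → does not occur.
Reaction-wheel cluster lost [AND]: Sensor suite inoperative=occurs, Thruster branch fails=not → not all inputs occur → does not occur.
Spacecraft attitude control lost [OR]: Momentum path down=not, Reaction-wheel cluster lost=not → no input occurs → does not occur.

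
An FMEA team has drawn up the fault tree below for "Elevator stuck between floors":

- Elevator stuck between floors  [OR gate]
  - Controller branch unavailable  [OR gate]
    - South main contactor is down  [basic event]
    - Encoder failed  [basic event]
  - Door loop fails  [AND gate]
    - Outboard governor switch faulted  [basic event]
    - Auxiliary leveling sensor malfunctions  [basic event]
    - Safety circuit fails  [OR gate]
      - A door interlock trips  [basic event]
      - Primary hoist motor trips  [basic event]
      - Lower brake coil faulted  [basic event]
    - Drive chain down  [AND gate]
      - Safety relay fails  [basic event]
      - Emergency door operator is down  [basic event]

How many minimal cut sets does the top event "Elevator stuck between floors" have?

5

Controller branch unavailable [OR]: union of children's cut sets → 2 cut set(s).
Safety circuit fails [OR]: union of children's cut sets → 3 cut set(s).
Drive chain down [AND]: one cut set from each child combined → 1 × 1 = 1 cut set(s).
Door loop fails [AND]: one cut set from each child combined → 1 × 1 × 3 × 1 = 3 cut set(s).
Elevator stuck between floors [OR]: union of children's cut sets → 5 cut set(s).
Minimal cut sets: {South main contactor is down}; {Encoder failed}; {A door interlock trips, Auxiliary leveling sensor malfunctions, Emergency door operator is down, Outboard governor switch faulted, Safety relay fails}; {Auxiliary leveling sensor malfunctions, Emergency door operator is down, Outboard governor switch faulted, Primary hoist motor trips, Safety relay fails}; {Auxiliary leveling sensor malfunctions, Emergency door operator is down, Lower brake coil faulted, Outboard governor switch faulted, Safety relay fails}.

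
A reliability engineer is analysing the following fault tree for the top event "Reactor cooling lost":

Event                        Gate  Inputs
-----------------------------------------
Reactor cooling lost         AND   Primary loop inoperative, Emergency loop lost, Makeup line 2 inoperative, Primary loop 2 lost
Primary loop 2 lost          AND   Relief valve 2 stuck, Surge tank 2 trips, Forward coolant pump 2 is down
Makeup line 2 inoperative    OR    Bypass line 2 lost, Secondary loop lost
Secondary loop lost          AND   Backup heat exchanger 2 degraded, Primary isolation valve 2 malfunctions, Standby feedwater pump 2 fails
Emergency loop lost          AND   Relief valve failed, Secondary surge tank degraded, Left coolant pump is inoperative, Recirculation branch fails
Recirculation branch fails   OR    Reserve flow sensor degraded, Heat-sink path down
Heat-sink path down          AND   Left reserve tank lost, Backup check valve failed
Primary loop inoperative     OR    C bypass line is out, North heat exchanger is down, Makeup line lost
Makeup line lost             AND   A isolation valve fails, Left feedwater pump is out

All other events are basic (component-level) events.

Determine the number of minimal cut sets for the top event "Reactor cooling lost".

12

Makeup line lost [AND]: one cut set from each child combined → 1 × 1 = 1 cut set(s).
Primary loop inoperative [OR]: union of children's cut sets → 3 cut set(s).
Heat-sink path down [AND]: one cut set from each child combined → 1 × 1 = 1 cut set(s).
Recirculation branch fails [OR]: union of children's cut sets → 2 cut set(s).
Emergency loop lost [AND]: one cut set from each child combined → 1 × 1 × 1 × 2 = 2 cut set(s).
Secondary loop lost [AND]: one cut set from each child combined → 1 × 1 × 1 = 1 cut set(s).
Makeup line 2 inoperative [OR]: union of children's cut sets → 2 cut set(s).
Primary loop 2 lost [AND]: one cut set from each child combined → 1 × 1 × 1 = 1 cut set(s).
Reactor cooling lost [AND]: one cut set from each child combined → 3 × 2 × 2 × 1 = 12 cut set(s).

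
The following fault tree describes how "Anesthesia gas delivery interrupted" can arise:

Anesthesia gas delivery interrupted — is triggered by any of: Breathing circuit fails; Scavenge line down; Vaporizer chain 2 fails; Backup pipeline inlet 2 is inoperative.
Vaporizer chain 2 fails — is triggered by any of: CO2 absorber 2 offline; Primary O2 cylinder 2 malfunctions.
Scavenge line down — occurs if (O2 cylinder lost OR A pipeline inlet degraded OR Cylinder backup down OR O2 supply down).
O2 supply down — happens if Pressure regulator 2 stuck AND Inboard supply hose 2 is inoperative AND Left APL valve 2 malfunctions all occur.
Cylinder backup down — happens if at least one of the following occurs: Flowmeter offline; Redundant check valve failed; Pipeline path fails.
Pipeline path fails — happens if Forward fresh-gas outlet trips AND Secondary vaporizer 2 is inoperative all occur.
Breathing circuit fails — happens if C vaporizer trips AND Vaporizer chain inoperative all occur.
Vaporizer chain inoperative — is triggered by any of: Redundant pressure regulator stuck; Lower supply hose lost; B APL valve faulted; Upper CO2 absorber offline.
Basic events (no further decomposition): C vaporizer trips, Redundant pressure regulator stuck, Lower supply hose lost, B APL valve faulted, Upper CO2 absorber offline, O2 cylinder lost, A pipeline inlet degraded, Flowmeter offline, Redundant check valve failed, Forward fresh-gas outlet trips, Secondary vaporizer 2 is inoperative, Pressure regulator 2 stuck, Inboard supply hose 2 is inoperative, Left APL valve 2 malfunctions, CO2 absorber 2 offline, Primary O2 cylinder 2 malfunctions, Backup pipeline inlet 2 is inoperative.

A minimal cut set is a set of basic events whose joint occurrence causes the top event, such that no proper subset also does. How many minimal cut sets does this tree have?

13

Vaporizer chain inoperative [OR]: union of children's cut sets → 4 cut set(s).
Breathing circuit fails [AND]: one cut set from each child combined → 1 × 4 = 4 cut set(s).
Pipeline path fails [AND]: one cut set from each child combined → 1 × 1 = 1 cut set(s).
Cylinder backup down [OR]: union of children's cut sets → 3 cut set(s).
O2 supply down [AND]: one cut set from each child combined → 1 × 1 × 1 = 1 cut set(s).
Scavenge line down [OR]: union of children's cut sets → 6 cut set(s).
Vaporizer chain 2 fails [OR]: union of children's cut sets → 2 cut set(s).
Anesthesia gas delivery interrupted [OR]: union of children's cut sets → 13 cut set(s).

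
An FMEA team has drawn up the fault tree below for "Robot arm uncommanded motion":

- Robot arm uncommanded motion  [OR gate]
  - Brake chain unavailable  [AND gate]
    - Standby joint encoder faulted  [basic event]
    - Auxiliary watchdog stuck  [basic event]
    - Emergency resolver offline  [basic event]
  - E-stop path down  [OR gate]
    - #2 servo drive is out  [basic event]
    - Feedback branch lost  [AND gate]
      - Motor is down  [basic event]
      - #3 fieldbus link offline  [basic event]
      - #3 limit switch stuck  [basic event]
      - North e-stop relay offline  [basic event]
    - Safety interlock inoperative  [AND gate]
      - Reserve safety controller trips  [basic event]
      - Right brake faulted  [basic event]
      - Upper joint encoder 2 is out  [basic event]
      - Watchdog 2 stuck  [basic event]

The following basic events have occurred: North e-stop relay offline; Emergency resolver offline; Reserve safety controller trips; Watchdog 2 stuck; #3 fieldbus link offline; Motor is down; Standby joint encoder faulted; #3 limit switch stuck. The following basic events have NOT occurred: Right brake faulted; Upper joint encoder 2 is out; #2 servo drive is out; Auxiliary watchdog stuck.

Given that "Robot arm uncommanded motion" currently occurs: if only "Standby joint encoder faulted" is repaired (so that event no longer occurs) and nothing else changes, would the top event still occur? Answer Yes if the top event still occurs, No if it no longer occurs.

Counterfactual: set "Standby joint encoder faulted" to not occurred.
Brake chain unavailable [AND]: Standby joint encoder faulted=not, Auxiliary watchdog stuck=not, Emergency resolver offline=occurs → not all inputs occur → does not occur.
Feedback branch lost [AND]: Motor is down=occurs, #3 fieldbus link offline=occurs, #3 limit switch stuck=occurs, North e-stop relay offline=occurs → all inputs occur → occurs.
Safety interlock inoperative [AND]: Reserve safety controller trips=occurs, Right brake faulted=not, Upper joint encoder 2 is out=not, Watchdog 2 stuck=occurs → not all inputs occur → does not occur.
E-stop path down [OR]: #2 servo drive is out=not, Feedback branch lost=occurs, Safety interlock inoperative=not → at least one input occurs → occurs.
Robot arm uncommanded motion [OR]: Brake chain unavailable=not, E-stop path down=occurs → at least one input occurs → occurs.

Yes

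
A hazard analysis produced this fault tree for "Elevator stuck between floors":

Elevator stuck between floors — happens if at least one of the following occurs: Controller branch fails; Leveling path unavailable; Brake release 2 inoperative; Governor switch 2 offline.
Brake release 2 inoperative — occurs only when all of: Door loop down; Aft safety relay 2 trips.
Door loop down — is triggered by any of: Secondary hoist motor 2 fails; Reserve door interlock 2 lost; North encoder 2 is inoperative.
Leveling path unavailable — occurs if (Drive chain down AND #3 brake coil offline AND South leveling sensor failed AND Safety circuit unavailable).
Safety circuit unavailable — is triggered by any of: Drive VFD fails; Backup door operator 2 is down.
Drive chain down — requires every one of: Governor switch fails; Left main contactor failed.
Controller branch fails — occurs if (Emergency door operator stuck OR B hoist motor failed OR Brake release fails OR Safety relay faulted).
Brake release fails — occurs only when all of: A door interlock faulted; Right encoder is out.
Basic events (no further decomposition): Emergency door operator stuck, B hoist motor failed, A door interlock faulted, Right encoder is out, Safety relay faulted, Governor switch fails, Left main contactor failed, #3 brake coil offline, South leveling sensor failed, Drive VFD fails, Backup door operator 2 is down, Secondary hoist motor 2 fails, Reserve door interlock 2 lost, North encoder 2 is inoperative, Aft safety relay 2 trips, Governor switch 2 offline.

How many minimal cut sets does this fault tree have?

10

Brake release fails [AND]: one cut set from each child combined → 1 × 1 = 1 cut set(s).
Controller branch fails [OR]: union of children's cut sets → 4 cut set(s).
Drive chain down [AND]: one cut set from each child combined → 1 × 1 = 1 cut set(s).
Safety circuit unavailable [OR]: union of children's cut sets → 2 cut set(s).
Leveling path unavailable [AND]: one cut set from each child combined → 1 × 1 × 1 × 2 = 2 cut set(s).
Door loop down [OR]: union of children's cut sets → 3 cut set(s).
Brake release 2 inoperative [AND]: one cut set from each child combined → 3 × 1 = 3 cut set(s).
Elevator stuck between floors [OR]: union of children's cut sets → 10 cut set(s).
Minimal cut sets: {Emergency door operator stuck}; {B hoist motor failed}; {A door interlock faulted, Right encoder is out}; {Safety relay faulted}; {#3 brake coil offline, Drive VFD fails, Governor switch fails, Left main contactor failed, South leveling sensor failed}; {#3 brake coil offline, Backup door operator 2 is down, Governor switch fails, Left main contactor failed, South leveling sensor failed}; {Aft safety relay 2 trips, Secondary hoist motor 2 fails}; {Aft safety relay 2 trips, Reserve door interlock 2 lost}; {Aft safety relay 2 trips, North encoder 2 is inoperative}; {Governor switch 2 offline}.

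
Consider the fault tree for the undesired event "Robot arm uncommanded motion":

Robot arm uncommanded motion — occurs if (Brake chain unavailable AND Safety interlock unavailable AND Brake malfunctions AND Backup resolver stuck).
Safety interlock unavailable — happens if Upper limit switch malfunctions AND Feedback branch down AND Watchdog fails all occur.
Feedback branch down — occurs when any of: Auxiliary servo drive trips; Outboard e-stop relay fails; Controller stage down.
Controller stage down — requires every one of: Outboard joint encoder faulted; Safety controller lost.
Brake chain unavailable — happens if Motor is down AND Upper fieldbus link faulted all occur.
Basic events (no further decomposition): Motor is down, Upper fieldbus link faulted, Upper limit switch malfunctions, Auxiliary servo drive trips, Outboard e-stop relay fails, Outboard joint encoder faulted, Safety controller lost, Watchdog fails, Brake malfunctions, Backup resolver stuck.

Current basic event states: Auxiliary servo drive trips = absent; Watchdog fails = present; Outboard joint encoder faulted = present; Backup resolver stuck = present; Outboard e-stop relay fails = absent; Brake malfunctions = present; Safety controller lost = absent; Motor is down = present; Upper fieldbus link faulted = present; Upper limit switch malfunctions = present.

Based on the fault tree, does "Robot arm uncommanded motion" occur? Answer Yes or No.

Brake chain unavailable [AND]: Motor is down=occurs, Upper fieldbus link faulted=occurs → all inputs occur → occurs.
Controller stage down [AND]: Outboard joint encoder faulted=occurs, Safety controller lost=not → not all inputs occur → does not occur.
Feedback branch down [OR]: Auxiliary servo drive trips=not, Outboard e-stop relay fails=not, Controller stage down=not → no input occurs → does not occur.
Safety interlock unavailable [AND]: Upper limit switch malfunctions=occurs, Feedback branch down=not, Watchdog fails=occurs → not all inputs occur → does not occur.
Robot arm uncommanded motion [AND]: Brake chain unavailable=occurs, Safety interlock unavailable=not, Brake malfunctions=occurs, Backup resolver stuck=occurs → not all inputs occur → does not occur.

No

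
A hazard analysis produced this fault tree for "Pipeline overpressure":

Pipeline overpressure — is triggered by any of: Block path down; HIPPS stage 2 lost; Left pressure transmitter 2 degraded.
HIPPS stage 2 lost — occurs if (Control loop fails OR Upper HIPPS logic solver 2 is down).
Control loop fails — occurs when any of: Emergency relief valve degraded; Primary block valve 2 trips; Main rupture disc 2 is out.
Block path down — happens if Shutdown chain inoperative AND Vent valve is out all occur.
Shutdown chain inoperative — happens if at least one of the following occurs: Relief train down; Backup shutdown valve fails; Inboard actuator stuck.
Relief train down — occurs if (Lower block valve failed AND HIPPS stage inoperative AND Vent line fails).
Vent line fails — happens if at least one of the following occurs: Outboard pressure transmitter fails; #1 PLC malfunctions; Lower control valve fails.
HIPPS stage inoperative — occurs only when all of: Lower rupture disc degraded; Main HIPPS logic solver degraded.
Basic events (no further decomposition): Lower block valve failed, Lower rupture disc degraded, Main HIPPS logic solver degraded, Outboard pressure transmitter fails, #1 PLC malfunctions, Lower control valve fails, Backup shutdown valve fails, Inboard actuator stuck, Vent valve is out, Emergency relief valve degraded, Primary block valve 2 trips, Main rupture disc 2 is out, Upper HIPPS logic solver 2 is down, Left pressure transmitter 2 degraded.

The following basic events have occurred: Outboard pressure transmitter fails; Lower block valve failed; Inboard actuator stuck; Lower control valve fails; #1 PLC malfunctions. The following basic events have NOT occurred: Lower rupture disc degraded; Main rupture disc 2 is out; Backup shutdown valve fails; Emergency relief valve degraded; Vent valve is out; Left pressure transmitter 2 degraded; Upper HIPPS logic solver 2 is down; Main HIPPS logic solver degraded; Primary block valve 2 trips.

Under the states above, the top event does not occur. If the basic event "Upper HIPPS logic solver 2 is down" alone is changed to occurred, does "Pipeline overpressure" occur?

Yes

Counterfactual: set "Upper HIPPS logic solver 2 is down" to occurred.
HIPPS stage inoperative [AND]: Lower rupture disc degraded=not, Main HIPPS logic solver degraded=not → not all inputs occur → does not occur.
Vent line fails [OR]: Outboard pressure transmitter fails=occurs, #1 PLC malfunctions=occurs, Lower control valve fails=occurs → at least one input occurs → occurs.
Relief train down [AND]: Lower block valve failed=occurs, HIPPS stage inoperative=not, Vent line fails=occurs → not all inputs occur → does not occur.
Shutdown chain inoperative [OR]: Relief train down=not, Backup shutdown valve fails=not, Inboard actuator stuck=occurs → at least one input occurs → occurs.
Block path down [AND]: Shutdown chain inoperative=occurs, Vent valve is out=not → not all inputs occur → does not occur.
Control loop fails [OR]: Emergency relief valve degraded=not, Primary block valve 2 trips=not, Main rupture disc 2 is out=not → no input occurs → does not occur.
HIPPS stage 2 lost [OR]: Control loop fails=not, Upper HIPPS logic solver 2 is down=occurs → at least one input occurs → occurs.
Pipeline overpressure [OR]: Block path down=not, HIPPS stage 2 lost=occurs, Left pressure transmitter 2 degraded=not → at least one input occurs → occurs.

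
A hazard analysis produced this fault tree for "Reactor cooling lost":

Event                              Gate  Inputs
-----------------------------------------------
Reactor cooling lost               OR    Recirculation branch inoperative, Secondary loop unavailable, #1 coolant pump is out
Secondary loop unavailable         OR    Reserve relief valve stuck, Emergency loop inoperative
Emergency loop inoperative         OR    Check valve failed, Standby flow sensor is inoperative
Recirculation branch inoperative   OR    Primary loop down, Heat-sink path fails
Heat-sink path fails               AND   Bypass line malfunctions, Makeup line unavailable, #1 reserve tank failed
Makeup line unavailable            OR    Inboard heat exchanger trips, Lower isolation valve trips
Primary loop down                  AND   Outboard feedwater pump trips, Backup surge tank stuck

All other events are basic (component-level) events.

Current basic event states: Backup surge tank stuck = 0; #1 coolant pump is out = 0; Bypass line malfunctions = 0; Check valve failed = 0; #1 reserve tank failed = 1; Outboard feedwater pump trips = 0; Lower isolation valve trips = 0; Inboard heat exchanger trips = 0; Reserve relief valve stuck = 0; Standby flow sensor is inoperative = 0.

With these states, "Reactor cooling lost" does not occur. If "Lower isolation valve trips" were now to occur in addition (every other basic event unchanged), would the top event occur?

Counterfactual: set "Lower isolation valve trips" to occurred.
Primary loop down [AND]: Outboard feedwater pump trips=not, Backup surge tank stuck=not → not all inputs occur → does not occur.
Makeup line unavailable [OR]: Inboard heat exchanger trips=not, Lower isolation valve trips=occurs → at least one input occurs → occurs.
Heat-sink path fails [AND]: Bypass line malfunctions=not, Makeup line unavailable=occurs, #1 reserve tank failed=occurs → not all inputs occur → does not occur.
Recirculation branch inoperative [OR]: Primary loop down=not, Heat-sink path fails=not → no input occurs → does not occur.
Emergency loop inoperative [OR]: Check valve failed=not, Standby flow sensor is inoperative=not → no input occurs → does not occur.
Secondary loop unavailable [OR]: Reserve relief valve stuck=not, Emergency loop inoperative=not → no input occurs → does not occur.
Reactor cooling lost [OR]: Recirculation branch inoperative=not, Secondary loop unavailable=not, #1 coolant pump is out=not → no input occurs → does not occur.

No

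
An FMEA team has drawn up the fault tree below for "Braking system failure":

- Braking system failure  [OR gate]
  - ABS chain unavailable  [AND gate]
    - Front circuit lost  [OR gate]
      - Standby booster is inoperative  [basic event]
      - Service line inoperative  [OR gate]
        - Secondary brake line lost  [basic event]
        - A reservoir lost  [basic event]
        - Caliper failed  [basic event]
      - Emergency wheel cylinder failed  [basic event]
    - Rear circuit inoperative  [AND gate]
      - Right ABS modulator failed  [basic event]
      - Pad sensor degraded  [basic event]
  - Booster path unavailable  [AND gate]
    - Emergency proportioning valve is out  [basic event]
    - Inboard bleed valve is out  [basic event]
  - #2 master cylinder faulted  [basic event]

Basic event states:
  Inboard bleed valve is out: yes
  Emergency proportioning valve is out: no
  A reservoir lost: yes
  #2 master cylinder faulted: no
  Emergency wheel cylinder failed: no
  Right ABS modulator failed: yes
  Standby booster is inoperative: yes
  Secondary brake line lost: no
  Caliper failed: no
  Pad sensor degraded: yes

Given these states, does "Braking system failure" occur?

Service line inoperative [OR]: Secondary brake line lost=not, A reservoir lost=occurs, Caliper failed=not → at least one input occurs → occurs.
Front circuit lost [OR]: Standby booster is inoperative=occurs, Service line inoperative=occurs, Emergency wheel cylinder failed=not → at least one input occurs → occurs.
Rear circuit inoperative [AND]: Right ABS modulator failed=occurs, Pad sensor degraded=occurs → all inputs occur → occurs.
ABS chain unavailable [AND]: Front circuit lost=occurs, Rear circuit inoperative=occurs → all inputs occur → occurs.
Booster path unavailable [AND]: Emergency proportioning valve is out=not, Inboard bleed valve is out=occurs → not all inputs occur → does not occur.
Braking system failure [OR]: ABS chain unavailable=occurs, Booster path unavailable=not, #2 master cylinder faulted=not → at least one input occurs → occurs.

Yes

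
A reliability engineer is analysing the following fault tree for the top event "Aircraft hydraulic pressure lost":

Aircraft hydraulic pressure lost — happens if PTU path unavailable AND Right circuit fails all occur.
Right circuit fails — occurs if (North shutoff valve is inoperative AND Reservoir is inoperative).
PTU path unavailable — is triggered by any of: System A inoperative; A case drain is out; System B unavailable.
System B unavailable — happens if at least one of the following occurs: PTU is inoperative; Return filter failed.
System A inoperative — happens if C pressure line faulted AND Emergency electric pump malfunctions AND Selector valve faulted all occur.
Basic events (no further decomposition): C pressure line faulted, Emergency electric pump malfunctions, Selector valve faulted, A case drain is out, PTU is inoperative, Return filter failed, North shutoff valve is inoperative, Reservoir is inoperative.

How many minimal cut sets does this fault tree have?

4

System A inoperative [AND]: one cut set from each child combined → 1 × 1 × 1 = 1 cut set(s).
System B unavailable [OR]: union of children's cut sets → 2 cut set(s).
PTU path unavailable [OR]: union of children's cut sets → 4 cut set(s).
Right circuit fails [AND]: one cut set from each child combined → 1 × 1 = 1 cut set(s).
Aircraft hydraulic pressure lost [AND]: one cut set from each child combined → 4 × 1 = 4 cut set(s).
Minimal cut sets: {C pressure line faulted, Emergency electric pump malfunctions, North shutoff valve is inoperative, Reservoir is inoperative, Selector valve faulted}; {A case drain is out, North shutoff valve is inoperative, Reservoir is inoperative}; {North shutoff valve is inoperative, PTU is inoperative, Reservoir is inoperative}; {North shutoff valve is inoperative, Reservoir is inoperative, Return filter failed}.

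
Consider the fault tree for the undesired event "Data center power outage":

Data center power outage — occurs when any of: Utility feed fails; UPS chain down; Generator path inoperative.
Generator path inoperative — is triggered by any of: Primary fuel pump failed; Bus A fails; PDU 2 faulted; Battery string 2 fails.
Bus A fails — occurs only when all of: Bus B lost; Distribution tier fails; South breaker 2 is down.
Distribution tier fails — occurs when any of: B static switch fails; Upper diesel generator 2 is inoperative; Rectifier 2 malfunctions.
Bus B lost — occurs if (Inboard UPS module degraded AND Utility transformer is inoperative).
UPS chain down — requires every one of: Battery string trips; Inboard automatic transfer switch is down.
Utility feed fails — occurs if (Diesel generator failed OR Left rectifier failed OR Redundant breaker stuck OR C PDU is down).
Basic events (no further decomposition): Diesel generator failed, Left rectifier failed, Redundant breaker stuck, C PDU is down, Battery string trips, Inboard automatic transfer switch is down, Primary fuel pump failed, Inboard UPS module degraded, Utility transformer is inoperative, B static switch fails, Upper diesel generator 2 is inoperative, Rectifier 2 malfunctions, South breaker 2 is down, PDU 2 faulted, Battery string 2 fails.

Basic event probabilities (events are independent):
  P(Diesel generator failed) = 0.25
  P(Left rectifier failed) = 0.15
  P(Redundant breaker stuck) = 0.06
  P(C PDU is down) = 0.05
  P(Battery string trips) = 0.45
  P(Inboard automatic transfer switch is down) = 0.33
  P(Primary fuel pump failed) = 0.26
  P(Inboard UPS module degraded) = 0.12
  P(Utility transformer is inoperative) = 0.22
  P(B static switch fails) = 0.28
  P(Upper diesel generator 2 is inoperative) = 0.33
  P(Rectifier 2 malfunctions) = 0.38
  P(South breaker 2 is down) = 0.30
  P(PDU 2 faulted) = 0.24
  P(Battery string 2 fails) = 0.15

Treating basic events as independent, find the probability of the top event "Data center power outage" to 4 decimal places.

0.7696

P(Utility feed fails) [OR] = 1 − (1−0.25) × (1−0.15) × (1−0.06) × (1−0.05) = 0.430713
P(UPS chain down) [AND] = 0.45 × 0.33 = 0.148500
P(Bus B lost) [AND] = 0.12 × 0.22 = 0.026400
P(Distribution tier fails) [OR] = 1 − (1−0.28) × (1−0.33) × (1−0.38) = 0.700912
P(Bus A fails) [AND] = 0.026400 × 0.700912 × 0.30 = 0.005551
P(Generator path inoperative) [OR] = 1 − (1−0.26) × (1−0.005551) × (1−0.24) × (1−0.15) = 0.524614
P(Data center power outage) [OR] = 1 − (1−0.430713) × (1−0.148500) × (1−0.524614) = 0.769558
Rounded to 4 decimal places: P(Data center power outage) ≈ 0.7696.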